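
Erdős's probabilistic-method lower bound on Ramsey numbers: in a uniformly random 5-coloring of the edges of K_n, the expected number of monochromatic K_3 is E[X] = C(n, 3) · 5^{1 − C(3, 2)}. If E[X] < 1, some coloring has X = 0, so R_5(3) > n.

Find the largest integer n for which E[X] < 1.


We need C(n, 3) · 5^{1 − 3} < 1, i.e. C(n, 3) < 5^{3 − 1} = 25.
Check values of n near the boundary:
  n = 4: C(4, 3) = 4; 4 < 25? YES
  n = 5: C(5, 3) = 10; 10 < 25? YES
  n = 6: C(6, 3) = 20; 20 < 25? YES
  n = 7: C(7, 3) = 35; 35 < 25? NO
The largest n with C(n, 3) < 25 is n = 6 (where E[X] = 4/5 ≈ 0.800000). Hence R_5(3) > 6, i.e. R_5(3) ≥ 7.

Largest n = 6; hence R_5(3) > 6.


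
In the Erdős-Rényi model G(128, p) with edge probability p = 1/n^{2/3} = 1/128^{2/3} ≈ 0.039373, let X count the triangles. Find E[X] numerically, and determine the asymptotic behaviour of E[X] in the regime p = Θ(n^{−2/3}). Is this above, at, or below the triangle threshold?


Number of potential triangles: C(128, 3) = 341376.
Each occurs with probability p³ ≈ (0.039373)³ ≈ 6.1035156e-05.
By linearity: E[X] = C(128, 3)·p³ ≈ 341376 · 6.1035156e-05 ≈ 20.83594.
Since α = 2/3 < 1, p = c/n^{2/3} ≫ 1/n is above the triangle threshold p ~ 1/n. Asymptotically E[X] ~ (c³/6)·n^{3(1−α)} = (1³/6)·n^{1} → ∞; triangles are abundant w.h.p.

E[X] ≈ 20.83594; in regime p = Θ(1/n^{2/3}) E[X] diverges (above the triangle threshold p ~ 1/n).


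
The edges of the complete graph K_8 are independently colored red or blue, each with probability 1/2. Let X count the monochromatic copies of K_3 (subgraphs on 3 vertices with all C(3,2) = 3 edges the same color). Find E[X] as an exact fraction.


Let X = Σ_S X_S over the C(8, 3) = 56 subsets S of size 3, where X_S = 1 if the K_3 on S is monochromatic.
For a fixed S, the K_3 on S has C(3, 2) = 3 edges. P[all 3 edges red] = (1/2)^3, and likewise for blue, so P[monochromatic] = 2·(1/2)^3 = 2^{1 − 3} = 1/4.
By linearity of expectation: E[X] = C(8, 3) · 2^{1 − 3} = 56 · 1/4 = 14.
Numerically: E[X] ≈ 14.000.

E[X] = C(8,3)·2^(1−C(3,2)) = 14 ≈ 14.000.


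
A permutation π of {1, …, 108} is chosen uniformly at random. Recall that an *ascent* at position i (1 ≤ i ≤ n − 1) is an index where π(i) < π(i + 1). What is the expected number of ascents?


Write X = Σ X_I over i = 1, …, 107, with X_I the indicator of one ascent.
There are 107 indicators.
For each fixed i, the pair (π(i), π(i+1)) is a uniformly random ordered pair of distinct values from {1, …, 108}; by symmetry P[π(i) < π(i+1)] = 1/2.
By linearity: E[X] = 107 · (1/2) = (108 − 1) · (1/2) = 107/2 ≈ 53.5000.

E[X] = 107/2 = 53.5000.


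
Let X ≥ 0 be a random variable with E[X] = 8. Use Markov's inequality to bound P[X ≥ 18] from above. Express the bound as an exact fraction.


μ = E[X] = 8, a = 18.
Markov: P[X ≥ 18] ≤ μ/a = (8)/18 = 4/9.
Numerically: ≈ 0.444.
(Since a = 18 > μ = 8.000, the bound 4/9 is < 1 and informative.)

P[X ≥ 18] ≤ 4/9 ≈ 0.444.


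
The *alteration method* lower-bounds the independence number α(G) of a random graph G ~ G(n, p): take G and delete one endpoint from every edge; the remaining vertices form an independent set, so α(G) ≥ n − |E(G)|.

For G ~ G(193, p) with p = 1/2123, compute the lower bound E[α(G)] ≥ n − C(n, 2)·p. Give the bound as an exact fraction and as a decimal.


E[|E(G)|] = C(193, 2)·p = 18528 · (1/2123) = 96/11.
E[α(G)] ≥ n − E[|E(G)|] = 193 − 96/11 = 2027/11.
Numerically: ≈ 184.273.
(This is only a lower bound; the true E[α(G)] may be larger.)

E[α(G)] ≥ 2027/11 ≈ 184.273.


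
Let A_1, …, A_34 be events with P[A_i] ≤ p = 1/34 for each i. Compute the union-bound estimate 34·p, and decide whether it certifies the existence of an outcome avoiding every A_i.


Union bound: P[∪_{i=1}^{34} A_i] ≤ Σ_i P[A_i] ≤ 34·p = 34·(1/34) = 1.
Numerically: 1 ≈ 1.000000.
Is 1 < 1? NO.
Since the bound 1 is ≥ 1, the union bound is uninformative here; it does NOT by itself certify existence.

34·p = 1 ≈ 1.000000; existence NOT certified by the union bound.


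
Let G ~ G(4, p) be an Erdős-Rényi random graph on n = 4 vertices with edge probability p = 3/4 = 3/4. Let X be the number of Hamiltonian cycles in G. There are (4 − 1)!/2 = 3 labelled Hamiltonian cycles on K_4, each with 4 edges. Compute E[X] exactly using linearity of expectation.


K_4 has (4 − 1)!/2 = 3 labelled Hamiltonian cycles.
For each such Hamiltonian cycle H, let X_H = 1 if all 4 edges of H are present in G. Then P[X_H = 1] = p^{4} = (3/4)^{4} = 81/256.
By linearity: E[X] = Σ_H E[X_H] = 3 · p^{4} = 3 · 81/256 = 243/256.
Numerically: E[X] ≈ 0.94922.

E[X] = 3 · (3/4)^{4} = 243/256 ≈ 0.94922.


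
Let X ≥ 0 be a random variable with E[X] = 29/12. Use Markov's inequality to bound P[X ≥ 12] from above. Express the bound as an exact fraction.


μ = E[X] = 29/12, a = 12.
Markov: P[X ≥ 12] ≤ μ/a = (29/12)/12 = 29/144.
Numerically: ≈ 0.201.
(Since a = 12 > μ = 2.417, the bound 29/144 is < 1 and informative.)

P[X ≥ 12] ≤ 29/144 ≈ 0.201.


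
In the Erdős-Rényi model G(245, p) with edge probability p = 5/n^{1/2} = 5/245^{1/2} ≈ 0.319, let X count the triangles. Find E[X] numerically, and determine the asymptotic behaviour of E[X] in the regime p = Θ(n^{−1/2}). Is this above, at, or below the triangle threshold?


Number of potential triangles: C(245, 3) = 2421090.
Each occurs with probability p³ ≈ (0.319)³ ≈ 3.25957e-02.
By linearity: E[X] = C(245, 3)·p³ ≈ 2421090 · 3.25957e-02 ≈ 78917.228.
Since α = 1/2 < 1, p = c/n^{1/2} ≫ 1/n is above the triangle threshold p ~ 1/n. Asymptotically E[X] ~ (c³/6)·n^{3(1−α)} = (5³/6)·n^{1.5} → ∞; triangles are abundant w.h.p.

E[X] ≈ 78917.228; in regime p = Θ(1/n^{1/2}) E[X] diverges (above the triangle threshold p ~ 1/n).


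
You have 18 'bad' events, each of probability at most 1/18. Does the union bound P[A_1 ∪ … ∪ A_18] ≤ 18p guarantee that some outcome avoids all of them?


Union bound: P[∪_{i=1}^{18} A_i] ≤ Σ_i P[A_i] ≤ 18·p = 18·(1/18) = 1.
Numerically: 1 ≈ 1.0000000.
Is 1 < 1? NO.
Since the bound 1 is ≥ 1, the union bound is uninformative here; it does NOT by itself certify existence.

18·p = 1 ≈ 1.0000000; existence NOT certified by the union bound.


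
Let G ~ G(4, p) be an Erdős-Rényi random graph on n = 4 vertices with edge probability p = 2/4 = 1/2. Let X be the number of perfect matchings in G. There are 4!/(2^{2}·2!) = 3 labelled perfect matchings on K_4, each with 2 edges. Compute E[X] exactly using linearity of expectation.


K_4 has 4!/(2^{2}·2!) = 3 labelled perfect matchings.
For each such perfect matching H, let X_H = 1 if all 2 edges of H are present in G. Then P[X_H = 1] = p^{2} = (1/2)^{2} = 1/4.
By linearity: E[X] = Σ_H E[X_H] = 3 · p^{2} = 3 · 1/4 = 3/4.
Numerically: E[X] ≈ 0.75.

E[X] = 3 · (1/2)^{2} = 3/4 ≈ 0.75.


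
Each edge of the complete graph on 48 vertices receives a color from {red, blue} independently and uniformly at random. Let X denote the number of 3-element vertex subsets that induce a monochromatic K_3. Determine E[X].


Let X = Σ_S X_S over the C(48, 3) = 17296 subsets S of size 3, where X_S = 1 if the K_3 on S is monochromatic.
For a fixed S, the K_3 on S has C(3, 2) = 3 edges. P[all 3 edges red] = (1/2)^3, and likewise for blue, so P[monochromatic] = 2·(1/2)^3 = 2^{1 − 3} = 1/4.
Summing: E[X] = C(48, 3) · 2^{1 − 3} = 17296 · 1/4 = 4324.
Numerically: E[X] ≈ 4324.000000.

E[X] = C(48,3)·2^(1−C(3,2)) = 4324 ≈ 4324.000000.


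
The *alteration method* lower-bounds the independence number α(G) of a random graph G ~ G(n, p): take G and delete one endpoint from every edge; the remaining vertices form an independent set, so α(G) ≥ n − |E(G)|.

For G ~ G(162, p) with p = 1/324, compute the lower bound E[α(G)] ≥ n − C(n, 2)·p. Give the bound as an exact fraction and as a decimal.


E[|E(G)|] = C(162, 2)·p = 13041 · (1/324) = 161/4.
E[α(G)] ≥ n − E[|E(G)|] = 162 − 161/4 = 487/4.
Numerically: ≈ 121.75000.
(This is only a lower bound; the true E[α(G)] may be larger.)

E[α(G)] ≥ 487/4 ≈ 121.75000.


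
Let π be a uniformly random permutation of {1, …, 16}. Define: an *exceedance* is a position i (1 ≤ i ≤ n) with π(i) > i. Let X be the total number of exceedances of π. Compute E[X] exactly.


Write X = Σ_{i=1}^{16} X_i, where X_i = 1_{π(i) > i}.
For each fixed i, π(i) is uniform over {1, …, 16} (marginal of a uniform permutation), so P[π(i) > i] = (n − i)/n. Summing: Σ_{i=1}^{16} (n − i)/n = (0 + 1 + … + 15)/16 = 16(16 − 1)/(2·16) = (16 − 1)/2.
Hence E[X] = Σ_{i=1}^{16} (16 − i)/16 = 15/2 ≈ 7.500.

E[X] = 15/2 = 7.500.


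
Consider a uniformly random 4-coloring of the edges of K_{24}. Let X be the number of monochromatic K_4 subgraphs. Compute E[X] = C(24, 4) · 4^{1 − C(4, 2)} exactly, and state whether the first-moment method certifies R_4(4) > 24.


E[X] = C(24, 4) · 4^{1 − 6} = 10626 · 4^{−5} = 10626/1024.
As a reduced fraction: E[X] = 5313/512 ≈ 10.37695.
Is E[X] < 1? NO.
Since E[X] ≥ 1, the first-moment bound is inconclusive at n = 24; it does NOT by itself certify R_4(4) > 24.

E[X] = 5313/512 ≈ 10.37695; E[X] ≥ 1; first-moment method inconclusive here.


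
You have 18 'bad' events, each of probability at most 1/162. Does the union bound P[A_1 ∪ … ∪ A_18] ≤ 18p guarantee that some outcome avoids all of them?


Union bound: P[∪_{i=1}^{18} A_i] ≤ Σ_i P[A_i] ≤ 18·p = 18·(1/162) = 1/9.
Numerically: 1/9 ≈ 0.111111.
Is 1/9 < 1? YES.
Since P[∪ A_i] ≤ 1/9 < 1, the complement has P[∩ A_i^c] ≥ 1 − 1/9 = 8/9 > 0, so some outcome avoids every A_i.

18·p = 1/9 ≈ 0.111111; existence CERTIFIED by the union bound.


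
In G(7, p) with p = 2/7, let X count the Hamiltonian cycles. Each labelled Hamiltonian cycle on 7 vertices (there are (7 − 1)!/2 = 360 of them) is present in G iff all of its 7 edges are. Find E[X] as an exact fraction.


K_7 has (7 − 1)!/2 = 360 labelled Hamiltonian cycles.
For each such Hamiltonian cycle H, let X_H = 1 if all 7 edges of H are present in G. Then P[X_H = 1] = p^{7} = (2/7)^{7} = 128/823543.
By linearity of expectation: E[X] = Σ_H E[X_H] = 360 · p^{7} = 360 · 128/823543 = 46080/823543.
Numerically: E[X] ≈ 0.05595.

E[X] = 360 · (2/7)^{7} = 46080/823543 ≈ 0.05595.


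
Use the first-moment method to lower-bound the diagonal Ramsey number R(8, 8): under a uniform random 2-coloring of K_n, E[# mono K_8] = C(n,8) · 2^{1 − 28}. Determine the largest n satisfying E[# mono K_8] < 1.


We need C(n, 8) · 2^{1 − 28} < 1, i.e. C(n, 8) < 2^{28 − 1} = 134217728.
Check values of n near the boundary:
  n = 41: C(41, 8) = 95548245; 95548245 < 134217728? YES
  n = 42: C(42, 8) = 118030185; 118030185 < 134217728? YES
  n = 43: C(43, 8) = 145008513; 145008513 < 134217728? NO
The largest n with C(n, 8) < 134217728 is n = 42 (where E[X] = 118030185/134217728 ≈ 0.8793934). Hence R(8, 8) > 42, i.e. R(8, 8) ≥ 43.

Largest n = 42; hence R(8, 8) > 42.


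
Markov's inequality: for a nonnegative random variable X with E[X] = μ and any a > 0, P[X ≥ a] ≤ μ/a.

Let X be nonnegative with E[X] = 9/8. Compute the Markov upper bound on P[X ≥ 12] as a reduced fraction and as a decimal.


μ = E[X] = 9/8, a = 12.
Markov: P[X ≥ 12] ≤ μ/a = (9/8)/12 = 3/32.
Numerically: ≈ 0.09375.
(Since a = 12 > μ = 1.12500, the bound 3/32 is < 1 and informative.)

P[X ≥ 12] ≤ 3/32 ≈ 0.09375.


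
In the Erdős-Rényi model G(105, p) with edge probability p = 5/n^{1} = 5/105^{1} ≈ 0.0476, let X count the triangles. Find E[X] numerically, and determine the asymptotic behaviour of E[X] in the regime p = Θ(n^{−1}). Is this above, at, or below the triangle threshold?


Number of potential triangles: C(105, 3) = 187460.
Each occurs with probability p³ ≈ (0.0476)³ ≈ 1.07980e-04.
By linearity: E[X] = C(105, 3)·p³ ≈ 187460 · 1.07980e-04 ≈ 20.242.
Here α = 1, so p = 5/n is exactly at the triangle threshold p ~ 1/n. Asymptotically E[X] → c³/6 = 5³/6 = 125/6 ≈ 20.833, a bounded constant. In this regime the triangle count is asymptotically Poisson(c³/6).

E[X] ≈ 20.242; in regime p = Θ(1/n^{1}) E[X] stays bounded (at the triangle threshold p ~ 1/n).


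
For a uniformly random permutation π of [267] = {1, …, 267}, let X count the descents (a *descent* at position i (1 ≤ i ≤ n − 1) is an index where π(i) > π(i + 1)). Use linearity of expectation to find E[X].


Write X = Σ X_I over i = 1, …, 266, with X_I the indicator of one descent.
There are 266 indicators.
For each fixed i, the pair (π(i), π(i+1)) is a uniformly random ordered pair of distinct values from {1, …, 267}; by symmetry P[π(i) > π(i+1)] = 1/2.
By linearity: E[X] = 266 · (1/2) = (267 − 1) · (1/2) = 133 ≈ 133.000000.

E[X] = 133 = 133.000000.


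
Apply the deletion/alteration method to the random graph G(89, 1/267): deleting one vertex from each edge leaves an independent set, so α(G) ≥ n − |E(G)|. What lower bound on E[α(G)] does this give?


E[|E(G)|] = C(89, 2)·p = 3916 · (1/267) = 44/3.
E[α(G)] ≥ n − E[|E(G)|] = 89 − 44/3 = 223/3.
Numerically: ≈ 74.33333.
(This is only a lower bound; the true E[α(G)] may be larger.)

E[α(G)] ≥ 223/3 ≈ 74.33333.


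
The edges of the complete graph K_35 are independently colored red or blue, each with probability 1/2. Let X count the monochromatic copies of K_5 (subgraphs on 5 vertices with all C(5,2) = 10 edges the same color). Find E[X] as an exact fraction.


Let X = Σ_S X_S over the C(35, 5) = 324632 subsets S of size 5, where X_S = 1 if the K_5 on S is monochromatic.
For a fixed S, the K_5 on S has C(5, 2) = 10 edges. P[all 10 edges red] = (1/2)^10, and likewise for blue, so P[monochromatic] = 2·(1/2)^10 = 2^{1 − 10} = 1/512.
Summing: E[X] = C(35, 5) · 2^{1 − 10} = 324632 · 1/512 = 40579/64.
Numerically: E[X] ≈ 634.046875.

E[X] = C(35,5)·2^(1−C(5,2)) = 40579/64 ≈ 634.046875.


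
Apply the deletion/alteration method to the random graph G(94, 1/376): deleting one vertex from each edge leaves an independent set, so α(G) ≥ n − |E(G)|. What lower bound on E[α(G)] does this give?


E[|E(G)|] = C(94, 2)·p = 4371 · (1/376) = 93/8.
E[α(G)] ≥ n − E[|E(G)|] = 94 − 93/8 = 659/8.
Numerically: ≈ 82.37500.
(This is only a lower bound; the true E[α(G)] may be larger.)

E[α(G)] ≥ 659/8 ≈ 82.37500.


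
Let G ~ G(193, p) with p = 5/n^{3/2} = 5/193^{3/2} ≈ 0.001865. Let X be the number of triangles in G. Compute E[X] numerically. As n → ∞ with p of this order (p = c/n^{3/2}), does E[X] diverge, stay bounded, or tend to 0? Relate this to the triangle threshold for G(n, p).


Number of potential triangles: C(193, 3) = 1179616.
Each occurs with probability p³ ≈ (0.001865)³ ≈ 6.484883e-09.
By linearity: E[X] = C(193, 3)·p³ ≈ 1179616 · 6.484883e-09 ≈ 0.0076.
Since α = 3/2 > 1, p = c/n^{3/2} = o(1/n) is below the triangle threshold p ~ 1/n. Asymptotically E[X] ~ (c³/6)·n^{3(1−α)} = (5³/6)·n^{-1.5} → 0, so by Markov's inequality G has no triangles w.h.p.

E[X] ≈ 0.0076; in regime p = Θ(1/n^{3/2}) E[X] tends to 0 (below the triangle threshold p ~ 1/n).


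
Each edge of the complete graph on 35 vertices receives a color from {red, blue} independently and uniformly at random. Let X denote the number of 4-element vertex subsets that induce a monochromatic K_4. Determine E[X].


Let X = Σ_S X_S over the C(35, 4) = 52360 subsets S of size 4, where X_S = 1 if the K_4 on S is monochromatic.
For a fixed S, the K_4 on S has C(4, 2) = 6 edges. P[all 6 edges red] = (1/2)^6, and likewise for blue, so P[monochromatic] = 2·(1/2)^6 = 2^{1 − 6} = 1/32.
Summing: E[X] = C(35, 4) · 2^{1 − 6} = 52360 · 1/32 = 6545/4.
Numerically: E[X] ≈ 1636.2500.

E[X] = C(35,4)·2^(1−C(4,2)) = 6545/4 ≈ 1636.2500.


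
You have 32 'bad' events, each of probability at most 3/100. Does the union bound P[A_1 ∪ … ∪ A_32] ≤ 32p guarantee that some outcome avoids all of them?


Union bound: P[∪_{i=1}^{32} A_i] ≤ Σ_i P[A_i] ≤ 32·p = 32·(3/100) = 24/25.
Numerically: 24/25 ≈ 0.9600.
Is 24/25 < 1? YES.
Since P[∪ A_i] ≤ 24/25 < 1, the complement has P[∩ A_i^c] ≥ 1 − 24/25 = 1/25 > 0, so some outcome avoids every A_i.

32·p = 24/25 ≈ 0.9600; existence CERTIFIED by the union bound.


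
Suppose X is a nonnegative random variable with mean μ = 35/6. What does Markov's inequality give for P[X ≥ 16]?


μ = E[X] = 35/6, a = 16.
Markov: P[X ≥ 16] ≤ μ/a = (35/6)/16 = 35/96.
Numerically: ≈ 0.365.
(Since a = 16 > μ = 5.833, the bound 35/96 is < 1 and informative.)

P[X ≥ 16] ≤ 35/96 ≈ 0.365.


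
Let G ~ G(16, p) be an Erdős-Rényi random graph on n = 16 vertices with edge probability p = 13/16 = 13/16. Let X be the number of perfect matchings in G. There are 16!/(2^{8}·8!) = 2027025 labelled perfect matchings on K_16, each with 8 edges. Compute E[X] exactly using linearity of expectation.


K_16 has 16!/(2^{8}·8!) = 2027025 labelled perfect matchings.
For each such perfect matching H, let X_H = 1 if all 8 edges of H are present in G. Then P[X_H = 1] = p^{8} = (13/16)^{8} = 815730721/4294967296.
By linearity of expectation: E[X] = Σ_H E[X_H] = 2027025 · p^{8} = 2027025 · 815730721/4294967296 = 1653506564735025/4294967296.
Numerically: E[X] ≈ 3.85e+05.

E[X] = 2027025 · (13/16)^{8} = 1653506564735025/4294967296 ≈ 3.85e+05.


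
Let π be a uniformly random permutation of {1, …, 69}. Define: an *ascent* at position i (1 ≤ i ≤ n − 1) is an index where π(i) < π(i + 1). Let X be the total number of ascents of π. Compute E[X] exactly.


Write X = Σ X_I over i = 1, …, 68, with X_I the indicator of one ascent.
There are 68 indicators.
For each fixed i, the pair (π(i), π(i+1)) is a uniformly random ordered pair of distinct values from {1, …, 69}; by symmetry P[π(i) < π(i+1)] = 1/2.
By linearity: E[X] = 68 · (1/2) = (69 − 1) · (1/2) = 34 ≈ 34.0000.

E[X] = 34 = 34.0000.


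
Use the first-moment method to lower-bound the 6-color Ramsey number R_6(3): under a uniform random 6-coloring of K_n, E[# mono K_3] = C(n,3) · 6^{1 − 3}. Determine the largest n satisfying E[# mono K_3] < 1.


We need C(n, 3) · 6^{1 − 3} < 1, i.e. C(n, 3) < 6^{3 − 1} = 36.
Check values of n near the boundary:
  n = 6: C(6, 3) = 20; 20 < 36? YES
  n = 7: C(7, 3) = 35; 35 < 36? YES
  n = 8: C(8, 3) = 56; 56 < 36? NO
  n = 9: C(9, 3) = 84; 84 < 36? NO
  n = 10: C(10, 3) = 120; 120 < 36? NO
The largest n with C(n, 3) < 36 is n = 7 (where E[X] = 35/36 ≈ 0.972). Hence R_6(3) > 7, i.e. R_6(3) ≥ 8.

Largest n = 7; hence R_6(3) > 7.


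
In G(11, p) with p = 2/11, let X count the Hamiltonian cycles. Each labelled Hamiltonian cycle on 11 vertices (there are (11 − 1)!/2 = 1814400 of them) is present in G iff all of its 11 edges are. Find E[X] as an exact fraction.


K_11 has (11 − 1)!/2 = 1814400 labelled Hamiltonian cycles.
For each such Hamiltonian cycle H, let X_H = 1 if all 11 edges of H are present in G. Then P[X_H = 1] = p^{11} = (2/11)^{11} = 2048/285311670611.
By linearity of expectation: E[X] = Σ_H E[X_H] = 1814400 · p^{11} = 1814400 · 2048/285311670611 = 3715891200/285311670611.
Numerically: E[X] ≈ 0.013024.

E[X] = 1814400 · (2/11)^{11} = 3715891200/285311670611 ≈ 0.013024.


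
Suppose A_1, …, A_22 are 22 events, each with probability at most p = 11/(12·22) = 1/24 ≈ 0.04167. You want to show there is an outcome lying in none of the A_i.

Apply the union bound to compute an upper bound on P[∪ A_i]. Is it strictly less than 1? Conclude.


Union bound: P[∪_{i=1}^{22} A_i] ≤ Σ_i P[A_i] ≤ 22·p = 22·(1/24) = 11/12.
Numerically: 11/12 ≈ 0.91667.
Is 11/12 < 1? YES.
Since P[∪ A_i] ≤ 11/12 < 1, the complement has P[∩ A_i^c] ≥ 1 − 11/12 = 1/12 > 0, so some outcome avoids every A_i.

22·p = 11/12 ≈ 0.91667; existence CERTIFIED by the union bound.


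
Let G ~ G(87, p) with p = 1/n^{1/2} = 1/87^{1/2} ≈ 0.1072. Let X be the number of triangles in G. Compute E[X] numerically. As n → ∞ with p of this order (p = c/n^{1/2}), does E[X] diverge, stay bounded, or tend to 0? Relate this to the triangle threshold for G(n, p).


Number of potential triangles: C(87, 3) = 105995.
Each occurs with probability p³ ≈ (0.1072)³ ≈ 1.232313e-03.
By linearity: E[X] = C(87, 3)·p³ ≈ 105995 · 1.232313e-03 ≈ 130.6190.
Since α = 1/2 < 1, p = c/n^{1/2} ≫ 1/n is above the triangle threshold p ~ 1/n. Asymptotically E[X] ~ (c³/6)·n^{3(1−α)} = (1³/6)·n^{1.5} → ∞; triangles are abundant w.h.p.

E[X] ≈ 130.6190; in regime p = Θ(1/n^{1/2}) E[X] diverges (above the triangle threshold p ~ 1/n).


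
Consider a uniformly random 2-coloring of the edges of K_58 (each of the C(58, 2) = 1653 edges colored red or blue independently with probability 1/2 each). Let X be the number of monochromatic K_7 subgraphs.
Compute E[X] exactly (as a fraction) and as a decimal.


Let X = Σ_S X_S over the C(58, 7) = 300674088 subsets S of size 7, where X_S = 1 if the K_7 on S is monochromatic.
For a fixed S, the K_7 on S has C(7, 2) = 21 edges. P[all 21 edges red] = (1/2)^21, and likewise for blue, so P[monochromatic] = 2·(1/2)^21 = 2^{1 − 21} = 1/1048576.
By linearity of expectation: E[X] = C(58, 7) · 2^{1 − 21} = 300674088 · 1/1048576 = 37584261/131072.
Numerically: E[X] ≈ 286.745155.

E[X] = C(58,7)·2^(1−C(7,2)) = 37584261/131072 ≈ 286.745155.


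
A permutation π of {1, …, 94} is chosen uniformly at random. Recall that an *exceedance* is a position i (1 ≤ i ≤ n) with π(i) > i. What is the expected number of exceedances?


Write X = Σ_{i=1}^{94} X_i, where X_i = 1_{π(i) > i}.
For each fixed i, π(i) is uniform over {1, …, 94} (marginal of a uniform permutation), so P[π(i) > i] = (n − i)/n. Summing: Σ_{i=1}^{94} (n − i)/n = (0 + 1 + … + 93)/94 = 94(94 − 1)/(2·94) = (94 − 1)/2.
Hence E[X] = Σ_{i=1}^{94} (94 − i)/94 = 93/2 ≈ 46.5000.

E[X] = 93/2 = 46.5000.


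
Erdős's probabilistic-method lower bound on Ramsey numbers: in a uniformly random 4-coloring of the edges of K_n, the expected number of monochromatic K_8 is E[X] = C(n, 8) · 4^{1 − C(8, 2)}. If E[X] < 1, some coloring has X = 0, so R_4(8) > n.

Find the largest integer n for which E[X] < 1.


We need C(n, 8) · 4^{1 − 28} < 1, i.e. C(n, 8) < 4^{28 − 1} = 18014398509481984.
Check values of n near the boundary:
  n = 407: C(407, 8) = 17424959239309050; 17424959239309050 < 18014398509481984? YES
  n = 408: C(408, 8) = 17773458424095231; 17773458424095231 < 18014398509481984? YES
  n = 409: C(409, 8) = 18128041135797879; 18128041135797879 < 18014398509481984? NO
  n = 410: C(410, 8) = 18488798173326195; 18488798173326195 < 18014398509481984? NO
  n = 411: C(411, 8) = 18855821462126715; 18855821462126715 < 18014398509481984? NO
The largest n with C(n, 8) < 18014398509481984 is n = 408 (where E[X] = 17773458424095231/18014398509481984 ≈ 0.986625). Hence R_4(8) > 408, i.e. R_4(8) ≥ 409.

Largest n = 408; hence R_4(8) > 408.


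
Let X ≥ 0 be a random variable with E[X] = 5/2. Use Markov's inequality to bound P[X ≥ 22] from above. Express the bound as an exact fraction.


μ = E[X] = 5/2, a = 22.
Markov: P[X ≥ 22] ≤ μ/a = (5/2)/22 = 5/44.
Numerically: ≈ 0.113636.
(Since a = 22 > μ = 2.500000, the bound 5/44 is < 1 and informative.)

P[X ≥ 22] ≤ 5/44 ≈ 0.113636.


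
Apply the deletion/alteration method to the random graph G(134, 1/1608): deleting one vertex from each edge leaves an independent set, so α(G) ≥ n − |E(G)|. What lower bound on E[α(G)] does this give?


E[|E(G)|] = C(134, 2)·p = 8911 · (1/1608) = 133/24.
E[α(G)] ≥ n − E[|E(G)|] = 134 − 133/24 = 3083/24.
Numerically: ≈ 128.458.
(This is only a lower bound; the true E[α(G)] may be larger.)

E[α(G)] ≥ 3083/24 ≈ 128.458.


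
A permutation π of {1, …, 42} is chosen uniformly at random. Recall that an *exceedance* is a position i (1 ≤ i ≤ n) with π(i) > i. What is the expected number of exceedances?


Write X = Σ_{i=1}^{42} X_i, where X_i = 1_{π(i) > i}.
For each fixed i, π(i) is uniform over {1, …, 42} (marginal of a uniform permutation), so P[π(i) > i] = (n − i)/n. Summing: Σ_{i=1}^{42} (n − i)/n = (0 + 1 + … + 41)/42 = 42(42 − 1)/(2·42) = (42 − 1)/2.
Hence E[X] = Σ_{i=1}^{42} (42 − i)/42 = 41/2 ≈ 20.500.

E[X] = 41/2 = 20.500.


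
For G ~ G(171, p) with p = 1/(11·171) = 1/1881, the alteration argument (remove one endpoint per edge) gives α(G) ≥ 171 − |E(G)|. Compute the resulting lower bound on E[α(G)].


E[|E(G)|] = C(171, 2)·p = 14535 · (1/1881) = 85/11.
E[α(G)] ≥ n − E[|E(G)|] = 171 − 85/11 = 1796/11.
Numerically: ≈ 163.272727.
(This is only a lower bound; the true E[α(G)] may be larger.)

E[α(G)] ≥ 1796/11 ≈ 163.272727.


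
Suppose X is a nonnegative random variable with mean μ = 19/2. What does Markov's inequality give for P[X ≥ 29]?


μ = E[X] = 19/2, a = 29.
Markov: P[X ≥ 29] ≤ μ/a = (19/2)/29 = 19/58.
Numerically: ≈ 0.328.
(Since a = 29 > μ = 9.500, the bound 19/58 is < 1 and informative.)

P[X ≥ 29] ≤ 19/58 ≈ 0.328.


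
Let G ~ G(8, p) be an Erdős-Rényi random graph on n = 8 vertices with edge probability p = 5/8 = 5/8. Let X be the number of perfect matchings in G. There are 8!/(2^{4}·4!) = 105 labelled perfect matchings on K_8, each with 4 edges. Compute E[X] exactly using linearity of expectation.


K_8 has 8!/(2^{4}·4!) = 105 labelled perfect matchings.
For each such perfect matching H, let X_H = 1 if all 4 edges of H are present in G. Then P[X_H = 1] = p^{4} = (5/8)^{4} = 625/4096.
By linearity of expectation: E[X] = Σ_H E[X_H] = 105 · p^{4} = 105 · 625/4096 = 65625/4096.
Numerically: E[X] ≈ 16.0217.

E[X] = 105 · (5/8)^{4} = 65625/4096 ≈ 16.0217.


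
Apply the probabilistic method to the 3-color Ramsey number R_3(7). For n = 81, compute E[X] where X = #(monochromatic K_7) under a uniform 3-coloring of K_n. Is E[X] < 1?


E[X] = C(81, 7) · 3^{1 − 21} = 3477216600 · 3^{−20} = 3477216600/3486784401.
As a reduced fraction: E[X] = 42928600/43046721 ≈ 0.9973.
Is E[X] < 1? YES.
Since E[X] < 1, there exists a 3-coloring of K_{81} with no monochromatic K_7; hence R_3(7) > 81.

E[X] = 42928600/43046721 ≈ 0.9973; E[X] < 1, so R_3(7) > 81.


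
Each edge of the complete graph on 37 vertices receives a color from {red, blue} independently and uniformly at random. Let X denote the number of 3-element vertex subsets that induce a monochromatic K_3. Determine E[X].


Let X = Σ_S X_S over the C(37, 3) = 7770 subsets S of size 3, where X_S = 1 if the K_3 on S is monochromatic.
For a fixed S, the K_3 on S has C(3, 2) = 3 edges. P[all 3 edges red] = (1/2)^3, and likewise for blue, so P[monochromatic] = 2·(1/2)^3 = 2^{1 − 3} = 1/4.
By linearity of expectation: E[X] = C(37, 3) · 2^{1 − 3} = 7770 · 1/4 = 3885/2.
Numerically: E[X] ≈ 1942.500.

E[X] = C(37,3)·2^(1−C(3,2)) = 3885/2 ≈ 1942.500.


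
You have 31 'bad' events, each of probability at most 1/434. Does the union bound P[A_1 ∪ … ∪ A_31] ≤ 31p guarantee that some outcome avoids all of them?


Union bound: P[∪_{i=1}^{31} A_i] ≤ Σ_i P[A_i] ≤ 31·p = 31·(1/434) = 1/14.
Numerically: 1/14 ≈ 0.071.
Is 1/14 < 1? YES.
Since P[∪ A_i] ≤ 1/14 < 1, the complement has P[∩ A_i^c] ≥ 1 − 1/14 = 13/14 > 0, so some outcome avoids every A_i.

31·p = 1/14 ≈ 0.071; existence CERTIFIED by the union bound.


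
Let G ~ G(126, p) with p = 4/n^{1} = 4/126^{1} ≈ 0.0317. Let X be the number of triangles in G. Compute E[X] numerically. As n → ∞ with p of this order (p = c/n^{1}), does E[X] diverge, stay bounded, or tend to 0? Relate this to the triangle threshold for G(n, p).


Number of potential triangles: C(126, 3) = 325500.
Each occurs with probability p³ ≈ (0.0317)³ ≈ 3.19940e-05.
By linearity: E[X] = C(126, 3)·p³ ≈ 325500 · 3.19940e-05 ≈ 10.414.
Here α = 1, so p = 4/n is exactly at the triangle threshold p ~ 1/n. Asymptotically E[X] → c³/6 = 4³/6 = 32/3 ≈ 10.667, a bounded constant. In this regime the triangle count is asymptotically Poisson(c³/6).

E[X] ≈ 10.414; in regime p = Θ(1/n^{1}) E[X] stays bounded (at the triangle threshold p ~ 1/n).


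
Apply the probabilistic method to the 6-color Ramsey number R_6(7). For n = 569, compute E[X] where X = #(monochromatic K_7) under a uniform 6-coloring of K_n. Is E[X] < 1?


E[X] = C(569, 7) · 6^{1 − 21} = 3692032389858348 · 6^{−20} = 3692032389858348/3656158440062976.
As a reduced fraction: E[X] = 34185485091281/33853318889472 ≈ 1.009812.
Is E[X] < 1? NO.
Since E[X] ≥ 1, the first-moment bound is inconclusive at n = 569; it does NOT by itself certify R_6(7) > 569.

E[X] = 34185485091281/33853318889472 ≈ 1.009812; E[X] ≥ 1; first-moment method inconclusive here.


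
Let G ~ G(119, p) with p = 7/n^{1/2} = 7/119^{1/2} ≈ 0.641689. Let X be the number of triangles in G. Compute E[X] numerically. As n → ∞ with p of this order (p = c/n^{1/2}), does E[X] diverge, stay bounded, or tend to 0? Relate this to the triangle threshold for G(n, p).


Number of potential triangles: C(119, 3) = 273819.
Each occurs with probability p³ ≈ (0.641689)³ ≈ 2.64224861e-01.
By linearity: E[X] = C(119, 3)·p³ ≈ 273819 · 2.64224861e-01 ≈ 72349.787189.
Since α = 1/2 < 1, p = c/n^{1/2} ≫ 1/n is above the triangle threshold p ~ 1/n. Asymptotically E[X] ~ (c³/6)·n^{3(1−α)} = (7³/6)·n^{1.5} → ∞; triangles are abundant w.h.p.

E[X] ≈ 72349.787189; in regime p = Θ(1/n^{1/2}) E[X] diverges (above the triangle threshold p ~ 1/n).


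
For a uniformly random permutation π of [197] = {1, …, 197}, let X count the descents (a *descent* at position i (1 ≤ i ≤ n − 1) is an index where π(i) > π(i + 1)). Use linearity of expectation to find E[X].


Write X = Σ X_I over i = 1, …, 196, with X_I the indicator of one descent.
There are 196 indicators.
For each fixed i, the pair (π(i), π(i+1)) is a uniformly random ordered pair of distinct values from {1, …, 197}; by symmetry P[π(i) > π(i+1)] = 1/2.
By linearity: E[X] = 196 · (1/2) = (197 − 1) · (1/2) = 98 ≈ 98.0000.

E[X] = 98 = 98.0000.


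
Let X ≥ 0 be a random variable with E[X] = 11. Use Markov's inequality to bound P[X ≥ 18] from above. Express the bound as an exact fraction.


μ = E[X] = 11, a = 18.
Markov: P[X ≥ 18] ≤ μ/a = (11)/18 = 11/18.
Numerically: ≈ 0.611.
(Since a = 18 > μ = 11.000, the bound 11/18 is < 1 and informative.)

P[X ≥ 18] ≤ 11/18 ≈ 0.611.


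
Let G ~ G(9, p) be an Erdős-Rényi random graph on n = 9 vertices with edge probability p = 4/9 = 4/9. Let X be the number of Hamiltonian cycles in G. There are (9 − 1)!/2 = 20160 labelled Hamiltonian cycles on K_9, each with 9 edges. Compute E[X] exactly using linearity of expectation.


K_9 has (9 − 1)!/2 = 20160 labelled Hamiltonian cycles.
For each such Hamiltonian cycle H, let X_H = 1 if all 9 edges of H are present in G. Then P[X_H = 1] = p^{9} = (4/9)^{9} = 262144/387420489.
Summing the indicators: E[X] = Σ_H E[X_H] = 20160 · p^{9} = 20160 · 262144/387420489 = 587202560/43046721.
Numerically: E[X] ≈ 13.64.

E[X] = 20160 · (4/9)^{9} = 587202560/43046721 ≈ 13.64.


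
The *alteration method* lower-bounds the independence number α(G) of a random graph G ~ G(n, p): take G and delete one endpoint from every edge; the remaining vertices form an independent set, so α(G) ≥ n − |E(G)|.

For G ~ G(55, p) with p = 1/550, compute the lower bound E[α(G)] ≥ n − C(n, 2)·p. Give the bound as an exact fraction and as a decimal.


E[|E(G)|] = C(55, 2)·p = 1485 · (1/550) = 27/10.
E[α(G)] ≥ n − E[|E(G)|] = 55 − 27/10 = 523/10.
Numerically: ≈ 52.300.
(This is only a lower bound; the true E[α(G)] may be larger.)

E[α(G)] ≥ 523/10 ≈ 52.300.


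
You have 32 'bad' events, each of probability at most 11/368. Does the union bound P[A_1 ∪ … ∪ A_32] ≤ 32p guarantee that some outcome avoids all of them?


Union bound: P[∪_{i=1}^{32} A_i] ≤ Σ_i P[A_i] ≤ 32·p = 32·(11/368) = 22/23.
Numerically: 22/23 ≈ 0.9565.
Is 22/23 < 1? YES.
Since P[∪ A_i] ≤ 22/23 < 1, the complement has P[∩ A_i^c] ≥ 1 − 22/23 = 1/23 > 0, so some outcome avoids every A_i.

32·p = 22/23 ≈ 0.9565; existence CERTIFIED by the union bound.


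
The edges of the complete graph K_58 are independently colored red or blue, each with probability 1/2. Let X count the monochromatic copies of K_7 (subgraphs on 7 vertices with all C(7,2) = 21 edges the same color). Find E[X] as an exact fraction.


Let X = Σ_S X_S over the C(58, 7) = 300674088 subsets S of size 7, where X_S = 1 if the K_7 on S is monochromatic.
For a fixed S, the K_7 on S has C(7, 2) = 21 edges. P[all 21 edges red] = (1/2)^21, and likewise for blue, so P[monochromatic] = 2·(1/2)^21 = 2^{1 − 21} = 1/1048576.
Summing: E[X] = C(58, 7) · 2^{1 − 21} = 300674088 · 1/1048576 = 37584261/131072.
Numerically: E[X] ≈ 286.7452.

E[X] = C(58,7)·2^(1−C(7,2)) = 37584261/131072 ≈ 286.7452.


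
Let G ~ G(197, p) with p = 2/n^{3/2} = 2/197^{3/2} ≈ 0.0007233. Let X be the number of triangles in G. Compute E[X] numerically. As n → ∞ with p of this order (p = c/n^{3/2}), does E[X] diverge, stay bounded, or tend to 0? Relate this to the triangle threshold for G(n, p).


Number of potential triangles: C(197, 3) = 1254890.
Each occurs with probability p³ ≈ (0.0007233)³ ≈ 3.784356e-10.
By linearity: E[X] = C(197, 3)·p³ ≈ 1254890 · 3.784356e-10 ≈ 0.0005.
Since α = 3/2 > 1, p = c/n^{3/2} = o(1/n) is below the triangle threshold p ~ 1/n. Asymptotically E[X] ~ (c³/6)·n^{3(1−α)} = (2³/6)·n^{-1.5} → 0, so by Markov's inequality G has no triangles w.h.p.

E[X] ≈ 0.0005; in regime p = Θ(1/n^{3/2}) E[X] tends to 0 (below the triangle threshold p ~ 1/n).


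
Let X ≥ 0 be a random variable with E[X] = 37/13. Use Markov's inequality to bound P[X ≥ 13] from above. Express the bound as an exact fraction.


μ = E[X] = 37/13, a = 13.
Markov: P[X ≥ 13] ≤ μ/a = (37/13)/13 = 37/169.
Numerically: ≈ 0.21893.
(Since a = 13 > μ = 2.84615, the bound 37/169 is < 1 and informative.)

P[X ≥ 13] ≤ 37/169 ≈ 0.21893.


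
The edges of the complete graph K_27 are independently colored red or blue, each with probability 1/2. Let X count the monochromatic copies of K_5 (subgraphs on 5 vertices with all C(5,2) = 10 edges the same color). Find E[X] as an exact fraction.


Let X = Σ_S X_S over the C(27, 5) = 80730 subsets S of size 5, where X_S = 1 if the K_5 on S is monochromatic.
For a fixed S, the K_5 on S has C(5, 2) = 10 edges. P[all 10 edges red] = (1/2)^10, and likewise for blue, so P[monochromatic] = 2·(1/2)^10 = 2^{1 − 10} = 1/512.
Summing: E[X] = C(27, 5) · 2^{1 − 10} = 80730 · 1/512 = 40365/256.
Numerically: E[X] ≈ 157.67578.

E[X] = C(27,5)·2^(1−C(5,2)) = 40365/256 ≈ 157.67578.


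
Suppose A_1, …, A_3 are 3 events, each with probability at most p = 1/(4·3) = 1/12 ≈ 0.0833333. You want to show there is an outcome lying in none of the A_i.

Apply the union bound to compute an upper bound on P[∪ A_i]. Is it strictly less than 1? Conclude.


Union bound: P[∪_{i=1}^{3} A_i] ≤ Σ_i P[A_i] ≤ 3·p = 3·(1/12) = 1/4.
Numerically: 1/4 ≈ 0.2500000.
Is 1/4 < 1? YES.
Since P[∪ A_i] ≤ 1/4 < 1, the complement has P[∩ A_i^c] ≥ 1 − 1/4 = 3/4 > 0, so some outcome avoids every A_i.

3·p = 1/4 ≈ 0.2500000; existence CERTIFIED by the union bound.


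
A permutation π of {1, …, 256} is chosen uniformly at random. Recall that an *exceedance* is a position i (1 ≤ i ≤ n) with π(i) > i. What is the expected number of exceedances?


Write X = Σ_{i=1}^{256} X_i, where X_i = 1_{π(i) > i}.
For each fixed i, π(i) is uniform over {1, …, 256} (marginal of a uniform permutation), so P[π(i) > i] = (n − i)/n. Summing: Σ_{i=1}^{256} (n − i)/n = (0 + 1 + … + 255)/256 = 256(256 − 1)/(2·256) = (256 − 1)/2.
Hence E[X] = Σ_{i=1}^{256} (256 − i)/256 = 255/2 ≈ 127.50000.

E[X] = 255/2 = 127.50000.


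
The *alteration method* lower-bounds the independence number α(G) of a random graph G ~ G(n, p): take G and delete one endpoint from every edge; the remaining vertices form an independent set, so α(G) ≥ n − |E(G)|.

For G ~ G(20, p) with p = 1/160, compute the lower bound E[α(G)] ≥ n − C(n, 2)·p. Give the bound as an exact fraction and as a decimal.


E[|E(G)|] = C(20, 2)·p = 190 · (1/160) = 19/16.
E[α(G)] ≥ n − E[|E(G)|] = 20 − 19/16 = 301/16.
Numerically: ≈ 18.812.
(This is only a lower bound; the true E[α(G)] may be larger.)

E[α(G)] ≥ 301/16 ≈ 18.812.


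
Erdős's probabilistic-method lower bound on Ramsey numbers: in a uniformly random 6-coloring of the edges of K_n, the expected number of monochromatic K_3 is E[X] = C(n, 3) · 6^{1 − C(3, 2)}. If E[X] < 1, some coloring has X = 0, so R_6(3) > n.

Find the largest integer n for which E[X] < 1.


We need C(n, 3) · 6^{1 − 3} < 1, i.e. C(n, 3) < 6^{3 − 1} = 36.
Check values of n near the boundary:
  n = 3: C(3, 3) = 1; 1 < 36? YES
  n = 4: C(4, 3) = 4; 4 < 36? YES
  n = 5: C(5, 3) = 10; 10 < 36? YES
  n = 6: C(6, 3) = 20; 20 < 36? YES
  n = 7: C(7, 3) = 35; 35 < 36? YES
  n = 8: C(8, 3) = 56; 56 < 36? NO
  n = 9: C(9, 3) = 84; 84 < 36? NO
The largest n with C(n, 3) < 36 is n = 7 (where E[X] = 35/36 ≈ 0.972). Hence R_6(3) > 7, i.e. R_6(3) ≥ 8.

Largest n = 7; hence R_6(3) > 7.


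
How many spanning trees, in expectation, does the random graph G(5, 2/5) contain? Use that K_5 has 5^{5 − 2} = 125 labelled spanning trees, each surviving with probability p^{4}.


K_5 has 5^{5 − 2} = 125 labelled spanning trees.
For each such spanning tree H, let X_H = 1 if all 4 edges of H are present in G. Then P[X_H = 1] = p^{4} = (2/5)^{4} = 16/625.
Summing the indicators: E[X] = Σ_H E[X_H] = 125 · p^{4} = 125 · 16/625 = 16/5.
Numerically: E[X] ≈ 3.2.

E[X] = 125 · (2/5)^{4} = 16/5 ≈ 3.2.


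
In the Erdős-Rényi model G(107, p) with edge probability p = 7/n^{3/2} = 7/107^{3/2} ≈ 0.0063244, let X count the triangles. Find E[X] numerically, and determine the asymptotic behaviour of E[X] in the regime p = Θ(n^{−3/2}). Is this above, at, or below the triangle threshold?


Number of potential triangles: C(107, 3) = 198485.
Each occurs with probability p³ ≈ (0.0063244)³ ≈ 2.5296889e-07.
By linearity: E[X] = C(107, 3)·p³ ≈ 198485 · 2.5296889e-07 ≈ 0.05021.
Since α = 3/2 > 1, p = c/n^{3/2} = o(1/n) is below the triangle threshold p ~ 1/n. Asymptotically E[X] ~ (c³/6)·n^{3(1−α)} = (7³/6)·n^{-1.5} → 0, so by Markov's inequality G has no triangles w.h.p.

E[X] ≈ 0.05021; in regime p = Θ(1/n^{3/2}) E[X] tends to 0 (below the triangle threshold p ~ 1/n).


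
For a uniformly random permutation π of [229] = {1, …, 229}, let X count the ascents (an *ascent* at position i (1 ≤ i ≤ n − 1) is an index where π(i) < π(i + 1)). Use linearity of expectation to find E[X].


Write X = Σ X_I over i = 1, …, 228, with X_I the indicator of one ascent.
There are 228 indicators.
For each fixed i, the pair (π(i), π(i+1)) is a uniformly random ordered pair of distinct values from {1, …, 229}; by symmetry P[π(i) < π(i+1)] = 1/2.
By linearity: E[X] = 228 · (1/2) = (229 − 1) · (1/2) = 114 ≈ 114.0000.

E[X] = 114 = 114.0000.


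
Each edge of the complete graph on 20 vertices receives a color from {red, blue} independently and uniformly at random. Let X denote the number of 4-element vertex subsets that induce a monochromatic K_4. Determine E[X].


Let X = Σ_S X_S over the C(20, 4) = 4845 subsets S of size 4, where X_S = 1 if the K_4 on S is monochromatic.
For a fixed S, the K_4 on S has C(4, 2) = 6 edges. P[all 6 edges red] = (1/2)^6, and likewise for blue, so P[monochromatic] = 2·(1/2)^6 = 2^{1 − 6} = 1/32.
By linearity of expectation: E[X] = C(20, 4) · 2^{1 − 6} = 4845 · 1/32 = 4845/32.
Numerically: E[X] ≈ 151.406250.

E[X] = C(20,4)·2^(1−C(4,2)) = 4845/32 ≈ 151.406250.
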